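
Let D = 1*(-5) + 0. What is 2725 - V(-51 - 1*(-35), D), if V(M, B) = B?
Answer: 2730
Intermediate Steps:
D = -5 (D = -5 + 0 = -5)
2725 - V(-51 - 1*(-35), D) = 2725 - 1*(-5) = 2725 + 5 = 2730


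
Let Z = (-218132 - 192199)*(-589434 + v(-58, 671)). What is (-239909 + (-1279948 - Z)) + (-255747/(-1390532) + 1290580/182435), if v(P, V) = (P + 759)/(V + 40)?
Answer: -264390788362240911588853/1093137530628 ≈ -2.4186e+11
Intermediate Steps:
v(P, V) = (759 + P)/(40 + V)
Z = 57321445228321/237 (Z = (-218132 - 192199)*(-589434 + (759 - 58)/(40 + 671)) = -410331*(-589434 + 701/711) = -410331*(-419086873/711) = 57321445228321/237 ≈ 2.4186e+11)
(-239909 + (-1279948 - Z)) + (-255747/(-1390532) + 1290580/182435) = (-239909 + (-1279948 - 1*57321445228321/237)) + (-255747/(-1390532) + 1290580/182435) = (-239909 + (-1279948 - 57321445228321/237)) + (-255747*(-1/1390532) + 1290580*(1/182435)) = (-239909 - 57321748575997/237) + (255747/1390532 + 258116/36487) = -57321805434430/237 + 33477272591/4612394644 = -264390788362240911588853/1093137530628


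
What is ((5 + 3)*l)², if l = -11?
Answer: 7744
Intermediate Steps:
((5 + 3)*l)² = ((5 + 3)*(-11))² = (8*(-11))² = (-88)² = 7744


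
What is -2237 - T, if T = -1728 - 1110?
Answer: 601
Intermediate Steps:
T = -2838
-2237 - T = -2237 - 1*(-2838) = -2237 + 2838 = 601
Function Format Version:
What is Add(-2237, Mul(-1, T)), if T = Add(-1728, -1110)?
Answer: 601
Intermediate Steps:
T = -2838
Add(-2237, Mul(-1, T)) = Add(-2237, Mul(-1, -2838)) = Add(-2237, 2838) = 601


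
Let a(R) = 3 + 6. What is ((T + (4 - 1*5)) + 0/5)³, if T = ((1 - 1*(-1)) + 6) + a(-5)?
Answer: 4096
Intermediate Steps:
a(R) = 9
T = 17 (T = ((1 - 1*(-1)) + 6) + 9 = ((1 + 1) + 6) + 9 = (2 + 6) + 9 = 8 + 9 = 17)
((T + (4 - 1*5)) + 0/5)³ = ((17 + (4 - 1*5)) + 0/5)³ = ((17 + (4 - 5)) + 0*(⅕))³ = ((17 - 1) + 0)³ = (16 + 0)³ = 16³ = 4096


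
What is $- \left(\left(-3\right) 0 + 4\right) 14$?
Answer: $-56$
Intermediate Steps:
$- \left(\left(-3\right) 0 + 4\right) 14 = - \left(0 + 4\right) 14 = - 4 \cdot 14 = \left(-1\right) 56 = -56$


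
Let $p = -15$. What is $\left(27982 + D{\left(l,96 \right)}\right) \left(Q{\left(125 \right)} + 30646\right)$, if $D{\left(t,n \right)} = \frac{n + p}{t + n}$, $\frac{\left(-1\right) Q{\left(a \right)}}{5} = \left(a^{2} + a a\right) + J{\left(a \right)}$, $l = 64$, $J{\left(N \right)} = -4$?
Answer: $- \frac{35141550649}{10} \approx -3.5142 \cdot 10^{9}$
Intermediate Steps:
$Q{\left(a \right)} = 20 - 10 a^{2}$ ($Q{\left(a \right)} = - 5 \left(\left(a^{2} + a a\right) - 4\right) = - 5 \left(\left(a^{2} + a^{2}\right) - 4\right) = - 5 \left(2 a^{2} - 4\right) = - 5 \left(-4 + 2 a^{2}\right) = 20 - 10 a^{2}$)
$D{\left(t,n \right)} = \frac{-15 + n}{n + t}$ ($D{\left(t,n \right)} = \frac{n - 15}{t + n} = \frac{-15 + n}{n + t}$)
$\left(27982 + D{\left(l,96 \right)}\right) \left(Q{\left(125 \right)} + 30646\right) = \left(27982 + \frac{-15 + 96}{96 + 64}\right) \left(\left(20 - 10 \cdot 125^{2}\right) + 30646\right) = \left(27982 + \frac{1}{160} \cdot 81\right) \left(\left(20 - 156250\right) + 30646\right) = \left(27982 + \frac{81}{160}\right) \left(-156230 + 30646\right) = \frac{4477201}{160} \left(-125584\right) = - \frac{35141550649}{10}$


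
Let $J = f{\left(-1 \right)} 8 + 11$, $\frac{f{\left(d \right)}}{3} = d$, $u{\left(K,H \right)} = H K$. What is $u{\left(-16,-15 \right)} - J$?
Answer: $253$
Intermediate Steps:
$f{\left(d \right)} = 3 d$
$J = -13$ ($J = 3 \left(-1\right) 8 + 11 = \left(-3\right) 8 + 11 = -24 + 11 = -13$)
$u{\left(-16,-15 \right)} - J = \left(-15\right) \left(-16\right) - -13 = 240 + 13 = 253$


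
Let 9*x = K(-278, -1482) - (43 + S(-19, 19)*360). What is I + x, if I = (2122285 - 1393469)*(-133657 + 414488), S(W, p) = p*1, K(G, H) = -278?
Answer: 614022375901/3 ≈ 2.0467e+11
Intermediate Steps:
S(W, p) = p
I = 204674126096 (I = 728816*280831 = 204674126096)
x = -2387/3 (x = (-278 - (43 + 19*360))/9 = (-278 - (43 + 6840))/9 = (-278 - 1*6883)/9 = (-278 - 6883)/9 = (⅑)*(-7161) = -2387/3 ≈ -795.67)
I + x = 204674126096 - 2387/3 = 614022375901/3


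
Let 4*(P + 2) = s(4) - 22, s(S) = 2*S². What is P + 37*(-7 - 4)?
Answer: -813/2 ≈ -406.50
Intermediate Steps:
P = ½ (P = -2 + (2*4² - 22)/4 = -2 + (2*16 - 22)/4 = -2 + (32 - 22)/4 = -2 + (¼)*10 = -2 + 5/2 = ½ ≈ 0.50000)
P + 37*(-7 - 4) = ½ + 37*(-7 - 4) = ½ + 37*(-11) = ½ - 407 = -813/2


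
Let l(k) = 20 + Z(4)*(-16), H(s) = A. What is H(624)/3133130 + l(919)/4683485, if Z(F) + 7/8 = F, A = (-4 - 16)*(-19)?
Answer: 33714608/293479347161 ≈ 0.00011488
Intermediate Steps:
A = 380 (A = -20*(-19) = 380)
Z(F) = -7/8 + F
H(s) = 380
l(k) = -30 (l(k) = 20 + (-7/8 + 4)*(-16) = 20 + (25/8)*(-16) = 20 - 50 = -30)
H(624)/3133130 + l(919)/4683485 = 380/3133130 - 30/4683485 = 380*(1/3133130) - 30*1/4683485 = 38/313313 - 6/936697 = 33714608/293479347161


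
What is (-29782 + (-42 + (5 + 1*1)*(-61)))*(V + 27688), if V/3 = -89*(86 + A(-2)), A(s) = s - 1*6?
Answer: -207163780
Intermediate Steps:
A(s) = -6 + s (A(s) = s - 6 = -6 + s)
V = -20826 (V = 3*(-89*(86 + (-6 - 2))) = 3*(-89*(86 - 8)) = 3*(-89*78) = 3*(-6942) = -20826)
(-29782 + (-42 + (5 + 1*1)*(-61)))*(V + 27688) = (-29782 + (-42 + (5 + 1*1)*(-61)))*(-20826 + 27688) = (-29782 + (-42 + (5 + 1)*(-61)))*6862 = (-29782 + (-42 + 6*(-61)))*6862 = (-29782 + (-42 - 366))*6862 = (-29782 - 408)*6862 = -30190*6862 = -207163780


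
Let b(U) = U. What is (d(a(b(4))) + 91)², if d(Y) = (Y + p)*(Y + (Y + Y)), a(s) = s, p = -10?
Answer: 361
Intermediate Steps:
d(Y) = 3*Y*(-10 + Y) (d(Y) = (Y - 10)*(Y + (Y + Y)) = (-10 + Y)*(Y + 2*Y) = (-10 + Y)*(3*Y) = 3*Y*(-10 + Y))
(d(a(b(4))) + 91)² = (3*4*(-10 + 4) + 91)² = (3*4*(-6) + 91)² = (-72 + 91)² = 19² = 361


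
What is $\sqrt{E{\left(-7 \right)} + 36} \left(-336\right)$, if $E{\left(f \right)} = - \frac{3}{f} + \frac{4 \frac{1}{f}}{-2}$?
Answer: $- 48 \sqrt{1799} \approx -2035.9$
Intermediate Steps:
$E{\left(f \right)} = - \frac{5}{f}$ ($E{\left(f \right)} = - \frac{3}{f} + \frac{4}{f} \left(- \frac{1}{2}\right) = - \frac{3}{f} - \frac{2}{f} = - \frac{5}{f}$)
$\sqrt{E{\left(-7 \right)} + 36} \left(-336\right) = \sqrt{- \frac{5}{-7} + 36} \left(-336\right) = \sqrt{\left(-5\right) \left(- \frac{1}{7}\right) + 36} \left(-336\right) = \sqrt{\frac{5}{7} + 36} \left(-336\right) = \sqrt{\frac{257}{7}} \left(-336\right) = \frac{\sqrt{1799}}{7} \left(-336\right) = - 48 \sqrt{1799}$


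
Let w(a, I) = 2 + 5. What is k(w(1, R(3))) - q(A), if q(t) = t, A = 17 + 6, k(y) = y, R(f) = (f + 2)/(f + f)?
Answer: -16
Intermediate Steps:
R(f) = (2 + f)/(2*f) (R(f) = (2 + f)/((2*f)) = (2 + f)*(1/(2*f)) = (2 + f)/(2*f))
w(a, I) = 7
A = 23
k(w(1, R(3))) - q(A) = 7 - 1*23 = 7 - 23 = -16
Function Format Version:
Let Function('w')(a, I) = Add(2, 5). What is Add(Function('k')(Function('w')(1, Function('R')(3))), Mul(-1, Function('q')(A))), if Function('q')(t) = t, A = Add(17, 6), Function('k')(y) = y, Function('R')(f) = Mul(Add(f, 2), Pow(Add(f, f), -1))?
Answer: -16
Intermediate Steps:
Function('R')(f) = Mul(Rational(1, 2), Pow(f, -1), Add(2, f)) (Function('R')(f) = Mul(Add(2, f), Pow(Mul(2, f), -1)) = Mul(Add(2, f), Mul(Rational(1, 2), Pow(f, -1))) = Mul(Rational(1, 2), Pow(f, -1), Add(2, f)))
Function('w')(a, I) = 7
A = 23
Add(Function('k')(Function('w')(1, Function('R')(3))), Mul(-1, Function('q')(A))) = Add(7, Mul(-1, 23)) = Add(7, -23) = -16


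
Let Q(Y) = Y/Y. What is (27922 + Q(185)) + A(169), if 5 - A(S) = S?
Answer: 27759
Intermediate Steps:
A(S) = 5 - S
Q(Y) = 1
(27922 + Q(185)) + A(169) = (27922 + 1) + (5 - 1*169) = 27923 + (5 - 169) = 27923 - 164 = 27759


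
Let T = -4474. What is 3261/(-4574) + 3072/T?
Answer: -14320521/10232038 ≈ -1.3996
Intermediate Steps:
3261/(-4574) + 3072/T = 3261/(-4574) + 3072/(-4474) = 3261*(-1/4574) + 3072*(-1/4474) = -3261/4574 - 1536/2237 = -14320521/10232038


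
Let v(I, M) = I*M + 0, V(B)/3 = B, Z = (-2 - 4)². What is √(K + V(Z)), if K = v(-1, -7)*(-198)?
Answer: 3*I*√142 ≈ 35.749*I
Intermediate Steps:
Z = 36 (Z = (-6)² = 36)
V(B) = 3*B
v(I, M) = I*M
K = -1386 (K = -1*(-7)*(-198) = 7*(-198) = -1386)
√(K + V(Z)) = √(-1386 + 3*36) = √(-1386 + 108) = √(-1278) = 3*I*√142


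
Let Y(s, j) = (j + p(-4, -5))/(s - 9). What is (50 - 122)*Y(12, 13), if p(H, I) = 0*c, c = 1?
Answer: -312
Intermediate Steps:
p(H, I) = 0 (p(H, I) = 0*1 = 0)
Y(s, j) = j/(-9 + s) (Y(s, j) = (j + 0)/(s - 9) = j/(-9 + s))
(50 - 122)*Y(12, 13) = (50 - 122)*(13/(-9 + 12)) = -936/3 = -72*13/3 = -312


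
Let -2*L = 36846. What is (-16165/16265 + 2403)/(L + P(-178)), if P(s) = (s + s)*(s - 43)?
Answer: 7813726/196003009 ≈ 0.039865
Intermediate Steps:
P(s) = 2*s*(-43 + s) (P(s) = (2*s)*(-43 + s) = 2*s*(-43 + s))
L = -18423 (L = -1/2*36846 = -18423)
(-16165/16265 + 2403)/(L + P(-178)) = (-16165/16265 + 2403)/(-18423 + 2*(-178)*(-43 - 178)) = (-16165*1/16265 + 2403)/(-18423 + 2*(-178)*(-221)) = (-3233/3253 + 2403)/(-18423 + 78676) = (7813726/3253)/60253 = (7813726/3253)*(1/60253) = 7813726/196003009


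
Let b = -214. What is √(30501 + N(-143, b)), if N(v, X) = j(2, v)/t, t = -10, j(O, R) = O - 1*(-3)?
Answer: √122002/2 ≈ 174.64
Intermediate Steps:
j(O, R) = 3 + O (j(O, R) = O + 3 = 3 + O)
N(v, X) = -½ (N(v, X) = (3 + 2)/(-10) = 5*(-⅒) = -½)
√(30501 + N(-143, b)) = √(30501 - ½) = √(61001/2) = √122002/2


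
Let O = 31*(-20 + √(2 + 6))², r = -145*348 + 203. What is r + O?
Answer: -37609 - 2480*√2 ≈ -41116.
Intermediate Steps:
r = -50257 (r = -50460 + 203 = -50257)
O = 31*(-20 + 2*√2)² (O = 31*(-20 + √8)² = 31*(-20 + 2*√2)² ≈ 9140.8)
r + O = -50257 + (12648 - 2480*√2) = -37609 - 2480*√2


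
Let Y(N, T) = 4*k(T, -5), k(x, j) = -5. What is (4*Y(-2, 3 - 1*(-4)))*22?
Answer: -1760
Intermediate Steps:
Y(N, T) = -20 (Y(N, T) = 4*(-5) = -20)
(4*Y(-2, 3 - 1*(-4)))*22 = (4*(-20))*22 = -80*22 = -1760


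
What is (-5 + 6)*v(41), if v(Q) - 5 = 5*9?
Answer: 50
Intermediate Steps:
v(Q) = 50 (v(Q) = 5 + 5*9 = 5 + 45 = 50)
(-5 + 6)*v(41) = (-5 + 6)*50 = 1*50 = 50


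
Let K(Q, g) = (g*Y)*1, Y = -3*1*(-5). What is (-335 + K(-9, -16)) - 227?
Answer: -802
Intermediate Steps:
Y = 15 (Y = -3*(-5) = 15)
K(Q, g) = 15*g (K(Q, g) = (g*15)*1 = (15*g)*1 = 15*g)
(-335 + K(-9, -16)) - 227 = (-335 + 15*(-16)) - 227 = (-335 - 240) - 227 = -575 - 227 = -802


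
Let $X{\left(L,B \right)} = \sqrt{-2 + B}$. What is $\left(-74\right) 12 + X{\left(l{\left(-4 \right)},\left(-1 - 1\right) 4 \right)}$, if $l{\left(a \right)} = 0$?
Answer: $-888 + i \sqrt{10} \approx -888.0 + 3.1623 i$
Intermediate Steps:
$\left(-74\right) 12 + X{\left(l{\left(-4 \right)},\left(-1 - 1\right) 4 \right)} = \left(-74\right) 12 + \sqrt{-2 + \left(-1 - 1\right) 4} = -888 + \sqrt{-2 - 8} = -888 + \sqrt{-10} = -888 + i \sqrt{10}$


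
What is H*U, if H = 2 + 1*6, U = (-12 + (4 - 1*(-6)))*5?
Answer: -80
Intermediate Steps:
U = -10 (U = (-12 + (4 + 6))*5 = (-12 + 10)*5 = -2*5 = -10)
H = 8 (H = 2 + 6 = 8)
H*U = 8*(-10) = -80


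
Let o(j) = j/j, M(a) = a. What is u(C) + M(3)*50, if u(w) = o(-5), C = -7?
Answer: 151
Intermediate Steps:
o(j) = 1
u(w) = 1
u(C) + M(3)*50 = 1 + 3*50 = 1 + 150 = 151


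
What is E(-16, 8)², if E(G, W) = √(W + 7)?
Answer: 15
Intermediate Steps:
E(G, W) = √(7 + W)
E(-16, 8)² = (√(7 + 8))² = (√15)² = 15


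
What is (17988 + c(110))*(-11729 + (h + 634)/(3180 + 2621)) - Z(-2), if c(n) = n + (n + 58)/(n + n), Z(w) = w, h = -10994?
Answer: -67739434641738/319055 ≈ -2.1231e+8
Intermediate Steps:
c(n) = n + (58 + n)/(2*n) (c(n) = n + (58 + n)/((2*n)) = n + (58 + n)*(1/(2*n)) = n + (58 + n)/(2*n))
(17988 + c(110))*(-11729 + (h + 634)/(3180 + 2621)) - Z(-2) = (17988 + (½ + 110 + 29/110))*(-11729 + (-10994 + 634)/(3180 + 2621)) - 1*(-2) = (17988 + (½ + 110 + 29*(1/110)))*(-11729 - 10360/5801) + 2 = (17988 + (½ + 110 + 29/110))*(-11729 - 10360*1/5801) + 2 = (17988 + 6092/55)*(-11729 - 10360/5801) + 2 = (995432/55)*(-68050289/5801) + 2 = -67739435279848/319055 + 2 = -67739434641738/319055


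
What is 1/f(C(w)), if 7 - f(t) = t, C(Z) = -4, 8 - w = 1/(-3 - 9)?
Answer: 1/11 ≈ 0.090909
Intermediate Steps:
w = 97/12 (w = 8 - 1/(-3 - 9) = 8 - 1/(-12) = 8 - 1*(-1/12) = 8 + 1/12 = 97/12 ≈ 8.0833)
f(t) = 7 - t
1/f(C(w)) = 1/(7 - 1*(-4)) = 1/(7 + 4) = 1/11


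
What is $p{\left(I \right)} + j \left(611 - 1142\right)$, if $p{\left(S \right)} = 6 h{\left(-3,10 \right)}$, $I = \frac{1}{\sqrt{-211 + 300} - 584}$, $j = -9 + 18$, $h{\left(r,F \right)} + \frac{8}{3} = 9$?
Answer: $-4741$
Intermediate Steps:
$h{\left(r,F \right)} = \frac{19}{3}$ ($h{\left(r,F \right)} = - \frac{8}{3} + 9 = \frac{19}{3}$)
$j = 9$
$I = \frac{1}{-584 + \sqrt{89}}$ ($I = \frac{1}{\sqrt{89} - 584} = \frac{1}{-584 + \sqrt{89}} \approx -0.0017404$)
$p{\left(S \right)} = 38$ ($p{\left(S \right)} = 6 \cdot \frac{19}{3} = 38$)
$p{\left(I \right)} + j \left(611 - 1142\right) = 38 + 9 \left(611 - 1142\right) = 38 + 9 \left(-531\right) = 38 - 4779 = -4741$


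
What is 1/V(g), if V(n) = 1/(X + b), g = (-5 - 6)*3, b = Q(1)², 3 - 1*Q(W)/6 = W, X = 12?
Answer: 156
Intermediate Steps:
Q(W) = 18 - 6*W
b = 144 (b = (18 - 6*1)² = (18 - 6)² = 12² = 144)
g = -33 (g = -11*3 = -33)
V(n) = 1/156 (V(n) = 1/(12 + 144) = 1/156)
1/V(g) = 1/(1/156) = 156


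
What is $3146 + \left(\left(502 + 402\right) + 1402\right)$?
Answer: $5452$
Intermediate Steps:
$3146 + \left(\left(502 + 402\right) + 1402\right) = 3146 + \left(904 + 1402\right) = 3146 + 2306 = 5452$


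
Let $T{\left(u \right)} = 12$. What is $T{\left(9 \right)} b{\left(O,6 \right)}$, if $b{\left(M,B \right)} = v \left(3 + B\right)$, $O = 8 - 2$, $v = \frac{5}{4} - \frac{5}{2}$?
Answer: $-135$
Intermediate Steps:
$v = - \frac{5}{4}$ ($v = 5 \cdot \frac{1}{4} - \frac{5}{2} = \frac{5}{4} - \frac{5}{2} = - \frac{5}{4} \approx -1.25$)
$O = 6$
$b{\left(M,B \right)} = - \frac{15}{4} - \frac{5 B}{4}$ ($b{\left(M,B \right)} = - \frac{5 \left(3 + B\right)}{4} = - \frac{15}{4} - \frac{5 B}{4}$)
$T{\left(9 \right)} b{\left(O,6 \right)} = 12 \left(- \frac{15}{4} - \frac{15}{2}\right) = 12 \left(- \frac{45}{4}\right) = -135$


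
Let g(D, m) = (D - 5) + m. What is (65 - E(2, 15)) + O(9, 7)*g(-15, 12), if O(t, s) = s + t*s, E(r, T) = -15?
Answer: -480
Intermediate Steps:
g(D, m) = -5 + D + m (g(D, m) = (-5 + D) + m = -5 + D + m)
O(t, s) = s + s*t
(65 - E(2, 15)) + O(9, 7)*g(-15, 12) = (65 - 1*(-15)) + (7*(1 + 9))*(-5 - 15 + 12) = (65 + 15) + (7*10)*(-8) = 80 + 70*(-8) = 80 - 560 = -480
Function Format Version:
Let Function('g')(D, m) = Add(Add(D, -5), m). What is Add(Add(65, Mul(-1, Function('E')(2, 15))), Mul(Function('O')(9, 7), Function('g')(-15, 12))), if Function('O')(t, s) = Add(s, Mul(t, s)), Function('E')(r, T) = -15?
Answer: -480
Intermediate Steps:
Function('g')(D, m) = Add(-5, D, m) (Function('g')(D, m) = Add(Add(-5, D), m) = Add(-5, D, m))
Function('O')(t, s) = Add(s, Mul(s, t))
Add(Add(65, Mul(-1, Function('E')(2, 15))), Mul(Function('O')(9, 7), Function('g')(-15, 12))) = Add(Add(65, Mul(-1, -15)), Mul(Mul(7, Add(1, 9)), Add(-5, -15, 12))) = Add(Add(65, 15), Mul(Mul(7, 10), -8)) = Add(80, Mul(70, -8)) = Add(80, -560) = -480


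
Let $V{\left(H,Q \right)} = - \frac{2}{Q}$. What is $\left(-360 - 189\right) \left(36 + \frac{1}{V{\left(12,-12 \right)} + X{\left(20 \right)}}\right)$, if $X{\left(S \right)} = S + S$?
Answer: $- \frac{4766418}{241} \approx -19778.0$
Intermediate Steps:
$X{\left(S \right)} = 2 S$
$\left(-360 - 189\right) \left(36 + \frac{1}{V{\left(12,-12 \right)} + X{\left(20 \right)}}\right) = \left(-360 - 189\right) \left(36 + \frac{1}{- \frac{2}{-12} + 2 \cdot 20}\right) = - 549 \left(36 + \frac{1}{\left(-2\right) \left(- \frac{1}{12}\right) + 40}\right) = - 549 \left(36 + \frac{1}{\frac{1}{6} + 40}\right) = - 549 \left(36 + \frac{1}{\frac{241}{6}}\right) = - 549 \left(36 + \frac{6}{241}\right) = \left(-549\right) \frac{8682}{241} = - \frac{4766418}{241}$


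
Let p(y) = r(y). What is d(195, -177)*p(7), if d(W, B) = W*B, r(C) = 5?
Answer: -172575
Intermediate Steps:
p(y) = 5
d(W, B) = B*W
d(195, -177)*p(7) = -177*195*5 = -34515*5 = -172575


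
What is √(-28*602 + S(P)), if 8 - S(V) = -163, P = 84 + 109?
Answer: I*√16685 ≈ 129.17*I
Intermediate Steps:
P = 193
S(V) = 171 (S(V) = 8 - 1*(-163) = 8 + 163 = 171)
√(-28*602 + S(P)) = √(-28*602 + 171) = √(-16856 + 171) = √(-16685) = I*√16685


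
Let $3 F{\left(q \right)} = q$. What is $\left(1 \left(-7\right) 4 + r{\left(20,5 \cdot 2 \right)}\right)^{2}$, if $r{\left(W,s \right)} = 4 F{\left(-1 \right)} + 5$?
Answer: $\frac{5329}{9} \approx 592.11$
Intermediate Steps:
$F{\left(q \right)} = \frac{q}{3}$
$r{\left(W,s \right)} = \frac{11}{3}$ ($r{\left(W,s \right)} = 4 \cdot \frac{1}{3} \left(-1\right) + 5 = 4 \left(- \frac{1}{3}\right) + 5 = - \frac{4}{3} + 5 = \frac{11}{3}$)
$\left(1 \left(-7\right) 4 + r{\left(20,5 \cdot 2 \right)}\right)^{2} = \left(1 \left(-7\right) 4 + \frac{11}{3}\right)^{2} = \left(\left(-7\right) 4 + \frac{11}{3}\right)^{2} = \left(-28 + \frac{11}{3}\right)^{2} = \left(- \frac{73}{3}\right)^{2} = \frac{5329}{9}$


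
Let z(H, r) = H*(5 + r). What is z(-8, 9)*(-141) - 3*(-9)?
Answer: 15819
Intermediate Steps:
z(-8, 9)*(-141) - 3*(-9) = -8*(5 + 9)*(-141) - 3*(-9) = -8*14*(-141) + 27 = -112*(-141) + 27 = 15792 + 27 = 15819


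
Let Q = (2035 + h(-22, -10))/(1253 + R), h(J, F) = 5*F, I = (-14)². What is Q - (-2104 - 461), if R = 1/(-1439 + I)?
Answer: 3997398425/1557478 ≈ 2566.6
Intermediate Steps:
I = 196
R = -1/1243 (R = 1/(-1439 + 196) = 1/(-1243) = -1/1243 ≈ -0.00080451)
Q = 2467355/1557478 (Q = (2035 + 5*(-10))/(1253 - 1/1243) = (2035 - 50)/(1557478/1243) = 1985*(1243/1557478) = 2467355/1557478 ≈ 1.5842)
Q - (-2104 - 461) = 2467355/1557478 - (-2104 - 461) = 2467355/1557478 - 1*(-2565) = 2467355/1557478 + 2565 = 3997398425/1557478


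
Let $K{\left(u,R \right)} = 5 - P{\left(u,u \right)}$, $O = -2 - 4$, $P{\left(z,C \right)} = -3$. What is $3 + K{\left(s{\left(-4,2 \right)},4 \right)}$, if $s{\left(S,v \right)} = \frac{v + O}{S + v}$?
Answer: $11$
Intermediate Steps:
$O = -6$
$s{\left(S,v \right)} = \frac{-6 + v}{S + v}$ ($s{\left(S,v \right)} = \frac{v - 6}{S + v} = \frac{-6 + v}{S + v}$)
$K{\left(u,R \right)} = 8$ ($K{\left(u,R \right)} = 5 - -3 = 5 + 3 = 8$)
$3 + K{\left(s{\left(-4,2 \right)},4 \right)} = 3 + 8 = 11$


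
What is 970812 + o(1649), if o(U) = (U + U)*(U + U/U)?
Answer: 6412512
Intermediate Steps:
o(U) = 2*U*(1 + U) (o(U) = (2*U)*(U + 1) = (2*U)*(1 + U) = 2*U*(1 + U))
970812 + o(1649) = 970812 + 2*1649*(1 + 1649) = 970812 + 2*1649*1650 = 970812 + 5441700 = 6412512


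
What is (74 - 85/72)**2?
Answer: 27489049/5184 ≈ 5302.7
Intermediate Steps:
(74 - 85/72)**2 = (5243/72)**2 = 27489049/5184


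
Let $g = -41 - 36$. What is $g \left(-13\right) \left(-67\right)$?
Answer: $-67067$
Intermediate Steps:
$g = -77$ ($g = -41 - 36 = -77$)
$g \left(-13\right) \left(-67\right) = \left(-77\right) \left(-13\right) \left(-67\right) = 1001 \left(-67\right) = -67067$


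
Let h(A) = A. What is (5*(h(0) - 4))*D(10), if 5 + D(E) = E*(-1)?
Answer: 300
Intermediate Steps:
D(E) = -5 - E (D(E) = -5 + E*(-1) = -5 - E)
(5*(h(0) - 4))*D(10) = (5*(0 - 4))*(-5 - 1*10) = (5*(-4))*(-5 - 10) = -20*(-15) = 300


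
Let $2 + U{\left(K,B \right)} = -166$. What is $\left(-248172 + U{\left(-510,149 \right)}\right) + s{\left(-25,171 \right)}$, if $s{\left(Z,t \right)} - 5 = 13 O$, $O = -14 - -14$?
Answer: $-248335$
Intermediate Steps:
$U{\left(K,B \right)} = -168$ ($U{\left(K,B \right)} = -2 - 166 = -168$)
$O = 0$ ($O = -14 + 14 = 0$)
$s{\left(Z,t \right)} = 5$ ($s{\left(Z,t \right)} = 5 + 13 \cdot 0 = 5 + 0 = 5$)
$\left(-248172 + U{\left(-510,149 \right)}\right) + s{\left(-25,171 \right)} = \left(-248172 - 168\right) + 5 = -248340 + 5 = -248335$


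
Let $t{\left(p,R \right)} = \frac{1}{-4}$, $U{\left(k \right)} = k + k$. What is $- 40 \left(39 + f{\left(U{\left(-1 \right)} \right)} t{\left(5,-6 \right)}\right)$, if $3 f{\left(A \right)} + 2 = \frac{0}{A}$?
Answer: $- \frac{4700}{3} \approx -1566.7$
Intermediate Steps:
$U{\left(k \right)} = 2 k$
$f{\left(A \right)} = - \frac{2}{3}$ ($f{\left(A \right)} = - \frac{2}{3} + \frac{0 \frac{1}{A}}{3} = - \frac{2}{3} + \frac{1}{3} \cdot 0 = - \frac{2}{3} + 0 = - \frac{2}{3}$)
$t{\left(p,R \right)} = - \frac{1}{4}$
$- 40 \left(39 + f{\left(U{\left(-1 \right)} \right)} t{\left(5,-6 \right)}\right) = - 40 \left(39 - - \frac{1}{6}\right) = - 40 \left(39 + \frac{1}{6}\right) = \left(-40\right) \frac{235}{6} = - \frac{4700}{3}$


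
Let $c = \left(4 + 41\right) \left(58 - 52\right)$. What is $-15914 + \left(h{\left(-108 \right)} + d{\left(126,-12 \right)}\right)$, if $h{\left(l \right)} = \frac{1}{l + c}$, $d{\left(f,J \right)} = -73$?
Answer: $- \frac{2589893}{162} \approx -15987.0$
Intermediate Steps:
$c = 270$ ($c = 45 \cdot 6 = 270$)
$h{\left(l \right)} = \frac{1}{270 + l}$ ($h{\left(l \right)} = \frac{1}{l + 270} = \frac{1}{270 + l}$)
$-15914 + \left(h{\left(-108 \right)} + d{\left(126,-12 \right)}\right) = -15914 - \left(73 - \frac{1}{270 - 108}\right) = -15914 - \left(73 - \frac{1}{162}\right) = -15914 + \left(\frac{1}{162} - 73\right) = -15914 - \frac{11825}{162} = - \frac{2589893}{162}$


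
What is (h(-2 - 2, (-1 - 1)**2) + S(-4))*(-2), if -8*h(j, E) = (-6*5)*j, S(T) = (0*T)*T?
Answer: 30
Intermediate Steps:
S(T) = 0 (S(T) = 0*T = 0)
h(j, E) = 15*j/4 (h(j, E) = -(-6*5)*j/8 = -(-1*30)*j/8 = -(-15)*j/4 = 15*j/4)
(h(-2 - 2, (-1 - 1)**2) + S(-4))*(-2) = (15*(-2 - 2)/4 + 0)*(-2) = ((15/4)*(-4) + 0)*(-2) = (-15 + 0)*(-2) = -15*(-2) = 30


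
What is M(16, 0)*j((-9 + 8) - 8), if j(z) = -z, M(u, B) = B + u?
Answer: 144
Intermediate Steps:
M(16, 0)*j((-9 + 8) - 8) = (0 + 16)*(-((-9 + 8) - 8)) = 16*(-(-1 - 8)) = 16*(-1*(-9)) = 16*9 = 144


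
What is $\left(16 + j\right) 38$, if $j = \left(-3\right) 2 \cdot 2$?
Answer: $152$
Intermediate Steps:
$j = -12$ ($j = \left(-6\right) 2 = -12$)
$\left(16 + j\right) 38 = \left(16 - 12\right) 38 = 4 \cdot 38 = 152$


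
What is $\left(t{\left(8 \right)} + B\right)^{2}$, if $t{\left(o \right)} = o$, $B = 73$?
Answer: $6561$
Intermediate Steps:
$\left(t{\left(8 \right)} + B\right)^{2} = \left(8 + 73\right)^{2} = 81^{2} = 6561$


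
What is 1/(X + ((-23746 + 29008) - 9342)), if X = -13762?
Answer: -1/17842 ≈ -5.6048e-5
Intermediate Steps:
1/(X + ((-23746 + 29008) - 9342)) = 1/(-13762 + ((-23746 + 29008) - 9342)) = 1/(-13762 + (5262 - 9342)) = 1/(-13762 - 4080) = 1/(-17842) = -1/17842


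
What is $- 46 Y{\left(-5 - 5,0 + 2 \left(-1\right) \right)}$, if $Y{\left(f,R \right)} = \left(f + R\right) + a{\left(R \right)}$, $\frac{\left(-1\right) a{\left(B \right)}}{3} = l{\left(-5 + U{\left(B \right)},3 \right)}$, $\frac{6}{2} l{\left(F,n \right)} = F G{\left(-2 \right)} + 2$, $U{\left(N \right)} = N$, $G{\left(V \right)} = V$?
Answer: $1288$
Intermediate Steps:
$l{\left(F,n \right)} = \frac{2}{3} - \frac{2 F}{3}$ ($l{\left(F,n \right)} = \frac{F \left(-2\right) + 2}{3} = \frac{- 2 F + 2}{3} = \frac{2 - 2 F}{3} = \frac{2}{3} - \frac{2 F}{3}$)
$a{\left(B \right)} = -12 + 2 B$ ($a{\left(B \right)} = - 3 \left(\frac{2}{3} - \frac{2 \left(-5 + B\right)}{3}\right) = - 3 \left(\frac{2}{3} - \left(- \frac{10}{3} + \frac{2 B}{3}\right)\right) = - 3 \left(4 - \frac{2 B}{3}\right) = -12 + 2 B$)
$Y{\left(f,R \right)} = -12 + f + 3 R$ ($Y{\left(f,R \right)} = \left(f + R\right) + \left(-12 + 2 R\right) = \left(R + f\right) + \left(-12 + 2 R\right) = -12 + f + 3 R$)
$- 46 Y{\left(-5 - 5,0 + 2 \left(-1\right) \right)} = - 46 \left(-12 - 10 + 3 \left(0 + 2 \left(-1\right)\right)\right) = - 46 \left(-12 - 10 + 3 \left(0 - 2\right)\right) = - 46 \left(-12 - 10 + 3 \left(-2\right)\right) = - 46 \left(-12 - 10 - 6\right) = \left(-46\right) \left(-28\right) = 1288$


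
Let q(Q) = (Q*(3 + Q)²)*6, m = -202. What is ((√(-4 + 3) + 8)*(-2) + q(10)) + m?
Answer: 9922 - 2*I ≈ 9922.0 - 2.0*I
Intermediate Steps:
q(Q) = 6*Q*(3 + Q)²
((√(-4 + 3) + 8)*(-2) + q(10)) + m = ((√(-4 + 3) + 8)*(-2) + 6*10*(3 + 10)²) - 202 = ((√(-1) + 8)*(-2) + 6*10*13²) - 202 = ((I + 8)*(-2) + 6*10*169) - 202 = ((8 + I)*(-2) + 10140) - 202 = ((-16 - 2*I) + 10140) - 202 = (10124 - 2*I) - 202 = 9922 - 2*I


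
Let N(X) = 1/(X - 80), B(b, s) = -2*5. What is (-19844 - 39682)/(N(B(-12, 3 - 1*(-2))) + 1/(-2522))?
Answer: 3377802870/653 ≈ 5.1727e+6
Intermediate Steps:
B(b, s) = -10
N(X) = 1/(-80 + X)
(-19844 - 39682)/(N(B(-12, 3 - 1*(-2))) + 1/(-2522)) = (-19844 - 39682)/(1/(-80 - 10) + 1/(-2522)) = -59526/(1/(-90) - 1/2522) = -59526/(-1/90 - 1/2522) = -59526/(-653/56745) = -59526*(-56745/653) = 3377802870/653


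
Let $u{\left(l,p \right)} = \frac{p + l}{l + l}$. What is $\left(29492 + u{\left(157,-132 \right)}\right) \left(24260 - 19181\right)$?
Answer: $\frac{47034145527}{314} \approx 1.4979 \cdot 10^{8}$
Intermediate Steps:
$u{\left(l,p \right)} = \frac{l + p}{2 l}$
$\left(29492 + u{\left(157,-132 \right)}\right) \left(24260 - 19181\right) = \left(29492 + \frac{157 - 132}{2 \cdot 157}\right) \left(24260 - 19181\right) = \left(29492 + \frac{1}{2} \cdot \frac{1}{157} \cdot 25\right) 5079 = \left(29492 + \frac{25}{314}\right) 5079 = \frac{9260513}{314} \cdot 5079 = \frac{47034145527}{314}$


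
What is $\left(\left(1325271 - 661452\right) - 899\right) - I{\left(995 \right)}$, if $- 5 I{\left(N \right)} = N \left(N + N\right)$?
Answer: $1058930$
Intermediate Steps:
$I{\left(N \right)} = - \frac{2 N^{2}}{5}$ ($I{\left(N \right)} = - \frac{N \left(N + N\right)}{5} = - \frac{N 2 N}{5} = - \frac{2 N^{2}}{5}$)
$\left(\left(1325271 - 661452\right) - 899\right) - I{\left(995 \right)} = \left(\left(1325271 - 661452\right) - 899\right) - - \frac{2 \cdot 995^{2}}{5} = \left(663819 - 899\right) - \left(- \frac{2}{5}\right) 990025 = 662920 - -396010 = 662920 + 396010 = 1058930$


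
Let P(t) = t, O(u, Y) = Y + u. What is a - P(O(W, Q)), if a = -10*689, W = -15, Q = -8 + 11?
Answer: -6878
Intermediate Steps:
Q = 3
a = -6890
a - P(O(W, Q)) = -6890 - (3 - 15) = -6890 - 1*(-12) = -6890 + 12 = -6878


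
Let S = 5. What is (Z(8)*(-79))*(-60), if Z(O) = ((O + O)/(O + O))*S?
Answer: 23700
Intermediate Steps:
Z(O) = 5 (Z(O) = ((O + O)/(O + O))*5 = ((2*O)/((2*O)))*5 = ((2*O)*(1/(2*O)))*5 = 1*5 = 5)
(Z(8)*(-79))*(-60) = (5*(-79))*(-60) = -395*(-60) = 23700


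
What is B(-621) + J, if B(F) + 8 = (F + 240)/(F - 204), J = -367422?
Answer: -101043123/275 ≈ -3.6743e+5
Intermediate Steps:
B(F) = -8 + (240 + F)/(-204 + F) (B(F) = -8 + (F + 240)/(F - 204) = -8 + (240 + F)/(-204 + F))
B(-621) + J = (1872 - 7*(-621))/(-204 - 621) - 367422 = (1872 + 4347)/(-825) - 367422 = -1/825*6219 - 367422 = -2073/275 - 367422 = -101043123/275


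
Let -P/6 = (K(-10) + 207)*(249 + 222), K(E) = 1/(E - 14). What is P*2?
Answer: -2339457/2 ≈ -1.1697e+6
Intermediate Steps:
K(E) = 1/(-14 + E)
P = -2339457/4 (P = -6*(1/(-14 - 10) + 207)*(249 + 222) = -6*(1/(-24) + 207)*471 = -6*(-1/24 + 207)*471 = -4967*471/4 = -6*779819/8 = -2339457/4 ≈ -5.8486e+5)
P*2 = -2339457/4*2 = -2339457/2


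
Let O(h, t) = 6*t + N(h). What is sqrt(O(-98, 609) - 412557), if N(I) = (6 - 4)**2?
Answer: I*sqrt(408899) ≈ 639.45*I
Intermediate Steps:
N(I) = 4 (N(I) = 2**2 = 4)
O(h, t) = 4 + 6*t (O(h, t) = 6*t + 4 = 4 + 6*t)
sqrt(O(-98, 609) - 412557) = sqrt((4 + 6*609) - 412557) = sqrt((4 + 3654) - 412557) = sqrt(3658 - 412557) = sqrt(-408899) = I*sqrt(408899)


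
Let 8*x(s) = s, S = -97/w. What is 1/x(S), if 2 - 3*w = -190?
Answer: -512/97 ≈ -5.2784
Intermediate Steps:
w = 64 (w = ⅔ - ⅓*(-190) = ⅔ + 190/3 = 64)
S = -97/64 ≈ -1.5156
x(s) = s/8
1/x(S) = 1/((⅛)*(-97/64)) = 1/(-97/512) = -512/97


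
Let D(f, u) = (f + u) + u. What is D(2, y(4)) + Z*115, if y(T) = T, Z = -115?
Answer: -13215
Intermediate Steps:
D(f, u) = f + 2*u
D(2, y(4)) + Z*115 = (2 + 2*4) - 115*115 = (2 + 8) - 13225 = 10 - 13225 = -13215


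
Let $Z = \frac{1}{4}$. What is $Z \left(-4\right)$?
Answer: $-1$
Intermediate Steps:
$Z = \frac{1}{4} \approx 0.25$
$Z \left(-4\right) = \frac{1}{4} \left(-4\right) = -1$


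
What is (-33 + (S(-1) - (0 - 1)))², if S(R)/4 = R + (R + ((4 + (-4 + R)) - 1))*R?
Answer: 576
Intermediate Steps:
S(R) = 4*R + 4*R*(-1 + 2*R) (S(R) = 4*(R + (R + ((4 + (-4 + R)) - 1))*R) = 4*(R + (R + (R - 1))*R) = 4*(R + (R + (-1 + R))*R) = 4*(R + (-1 + 2*R)*R) = 4*(R + R*(-1 + 2*R)) = 4*R + 4*R*(-1 + 2*R))
(-33 + (S(-1) - (0 - 1)))² = (-33 + (8*(-1)² - (0 - 1)))² = (-33 + (8*1 - 1*(-1)))² = (-33 + (8 + 1))² = (-33 + 9)² = (-24)² = 576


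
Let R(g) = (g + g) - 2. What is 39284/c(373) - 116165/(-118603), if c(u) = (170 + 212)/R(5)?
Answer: 18658988523/22653173 ≈ 823.68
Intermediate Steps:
R(g) = -2 + 2*g (R(g) = 2*g - 2 = -2 + 2*g)
c(u) = 191/4 (c(u) = (170 + 212)/(-2 + 2*5) = 382/(-2 + 10) = 382/8 = 382*(1/8) = 191/4)
39284/c(373) - 116165/(-118603) = 39284/(191/4) - 116165/(-118603) = 39284*(4/191) - 116165*(-1/118603) = 157136/191 + 116165/118603 = 18658988523/22653173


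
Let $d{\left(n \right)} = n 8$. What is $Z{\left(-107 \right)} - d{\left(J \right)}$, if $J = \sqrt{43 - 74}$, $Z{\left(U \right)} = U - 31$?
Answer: $-138 - 8 i \sqrt{31} \approx -138.0 - 44.542 i$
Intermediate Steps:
$Z{\left(U \right)} = -31 + U$
$J = i \sqrt{31}$ ($J = \sqrt{-31} = i \sqrt{31} \approx 5.5678 i$)
$d{\left(n \right)} = 8 n$
$Z{\left(-107 \right)} - d{\left(J \right)} = \left(-31 - 107\right) - 8 i \sqrt{31} = -138 - 8 i \sqrt{31}$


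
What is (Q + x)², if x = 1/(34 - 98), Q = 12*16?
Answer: 150970369/4096 ≈ 36858.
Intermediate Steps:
Q = 192
x = -1/64 (x = 1/(-64) = -1/64 ≈ -0.015625)
(Q + x)² = (192 - 1/64)² = (12287/64)² = 150970369/4096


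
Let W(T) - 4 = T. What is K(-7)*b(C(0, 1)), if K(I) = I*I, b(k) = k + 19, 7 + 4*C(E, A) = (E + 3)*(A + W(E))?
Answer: 1029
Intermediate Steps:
W(T) = 4 + T
C(E, A) = -7/4 + (3 + E)*(4 + A + E)/4 (C(E, A) = -7/4 + ((E + 3)*(A + (4 + E)))/4 = -7/4 + ((3 + E)*(4 + A + E))/4 = -7/4 + (3 + E)*(4 + A + E)/4)
b(k) = 19 + k
K(I) = I²
K(-7)*b(C(0, 1)) = (-7)²*(19 + (5/4 + (¼)*0² + (¾)*1 + (7/4)*0 + (¼)*1*0)) = 49*(19 + (5/4 + (¼)*0 + ¾ + 0 + 0)) = 49*(19 + (5/4 + 0 + ¾ + 0 + 0)) = 49*(19 + 2) = 49*21 = 1029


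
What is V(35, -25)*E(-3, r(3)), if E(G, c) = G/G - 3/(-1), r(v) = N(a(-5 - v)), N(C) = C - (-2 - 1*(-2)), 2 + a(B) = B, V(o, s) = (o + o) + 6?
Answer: 304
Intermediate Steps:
V(o, s) = 6 + 2*o (V(o, s) = 2*o + 6 = 6 + 2*o)
a(B) = -2 + B
N(C) = C (N(C) = C - (-2 + 2) = C - 1*0 = C + 0 = C)
r(v) = -7 - v (r(v) = -2 + (-5 - v) = -7 - v)
E(G, c) = 4 (E(G, c) = 1 - 3*(-1) = 1 + 3 = 4)
V(35, -25)*E(-3, r(3)) = (6 + 2*35)*4 = (6 + 70)*4 = 76*4 = 304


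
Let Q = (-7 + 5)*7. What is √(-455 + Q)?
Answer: I*√469 ≈ 21.656*I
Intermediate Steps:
Q = -14 (Q = -2*7 = -14)
√(-455 + Q) = √(-455 - 14) = √(-469) = I*√469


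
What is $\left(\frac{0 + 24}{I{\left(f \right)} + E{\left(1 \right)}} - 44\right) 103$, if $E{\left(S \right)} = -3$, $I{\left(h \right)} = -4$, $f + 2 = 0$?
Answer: $- \frac{34196}{7} \approx -4885.1$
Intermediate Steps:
$f = -2$ ($f = -2 + 0 = -2$)
$\left(\frac{0 + 24}{I{\left(f \right)} + E{\left(1 \right)}} - 44\right) 103 = \left(\frac{0 + 24}{-4 - 3} - 44\right) 103 = \left(\frac{24}{-7} - 44\right) 103 = \left(24 \left(- \frac{1}{7}\right) - 44\right) 103 = \left(- \frac{24}{7} - 44\right) 103 = \left(- \frac{332}{7}\right) 103 = - \frac{34196}{7}$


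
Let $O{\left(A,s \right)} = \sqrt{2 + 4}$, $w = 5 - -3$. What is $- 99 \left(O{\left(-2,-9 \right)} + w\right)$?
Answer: $-792 - 99 \sqrt{6} \approx -1034.5$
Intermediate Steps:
$w = 8$ ($w = 5 + 3 = 8$)
$O{\left(A,s \right)} = \sqrt{6}$
$- 99 \left(O{\left(-2,-9 \right)} + w\right) = - 99 \left(\sqrt{6} + 8\right) = - 99 \left(8 + \sqrt{6}\right) = -792 - 99 \sqrt{6}$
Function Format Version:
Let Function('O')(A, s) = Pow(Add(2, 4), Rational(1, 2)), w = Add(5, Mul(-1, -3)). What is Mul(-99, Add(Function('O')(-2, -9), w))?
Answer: Add(-792, Mul(-99, Pow(6, Rational(1, 2)))) ≈ -1034.5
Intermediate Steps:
w = 8 (w = Add(5, 3) = 8)
Function('O')(A, s) = Pow(6, Rational(1, 2))
Mul(-99, Add(Function('O')(-2, -9), w)) = Mul(-99, Add(Pow(6, Rational(1, 2)), 8)) = Mul(-99, Add(8, Pow(6, Rational(1, 2)))) = Add(-792, Mul(-99, Pow(6, Rational(1, 2))))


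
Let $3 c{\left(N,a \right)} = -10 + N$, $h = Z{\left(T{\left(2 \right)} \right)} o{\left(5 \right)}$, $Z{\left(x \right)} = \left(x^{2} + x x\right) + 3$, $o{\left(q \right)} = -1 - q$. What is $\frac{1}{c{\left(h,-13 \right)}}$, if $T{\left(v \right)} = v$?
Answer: $- \frac{3}{76} \approx -0.039474$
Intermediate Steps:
$Z{\left(x \right)} = 3 + 2 x^{2}$ ($Z{\left(x \right)} = \left(x^{2} + x^{2}\right) + 3 = 2 x^{2} + 3 = 3 + 2 x^{2}$)
$h = -66$ ($h = \left(3 + 2 \cdot 2^{2}\right) \left(-1 - 5\right) = \left(3 + 2 \cdot 4\right) \left(-1 - 5\right) = \left(3 + 8\right) \left(-6\right) = 11 \left(-6\right) = -66$)
$c{\left(N,a \right)} = - \frac{10}{3} + \frac{N}{3}$ ($c{\left(N,a \right)} = \frac{-10 + N}{3} = - \frac{10}{3} + \frac{N}{3}$)
$\frac{1}{c{\left(h,-13 \right)}} = \frac{1}{- \frac{10}{3} + \frac{1}{3} \left(-66\right)} = \frac{1}{- \frac{10}{3} - 22} = \frac{1}{- \frac{76}{3}} = - \frac{3}{76}$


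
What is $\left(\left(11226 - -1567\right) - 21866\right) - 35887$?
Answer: $-44960$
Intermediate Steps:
$\left(\left(11226 - -1567\right) - 21866\right) - 35887 = \left(\left(11226 + 1567\right) - 21866\right) - 35887 = \left(12793 - 21866\right) - 35887 = -9073 - 35887 = -44960$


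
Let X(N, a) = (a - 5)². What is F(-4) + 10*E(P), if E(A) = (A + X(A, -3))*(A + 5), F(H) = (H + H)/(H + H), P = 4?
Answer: 6121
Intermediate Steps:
X(N, a) = (-5 + a)²
F(H) = 1 (F(H) = (2*H)/((2*H)) = (2*H)*(1/(2*H)) = 1)
E(A) = (5 + A)*(64 + A) (E(A) = (A + (-5 - 3)²)*(A + 5) = (A + (-8)²)*(5 + A) = (A + 64)*(5 + A) = (64 + A)*(5 + A) = (5 + A)*(64 + A))
F(-4) + 10*E(P) = 1 + 10*(320 + 4² + 69*4) = 1 + 10*(320 + 16 + 276) = 1 + 10*612 = 1 + 6120 = 6121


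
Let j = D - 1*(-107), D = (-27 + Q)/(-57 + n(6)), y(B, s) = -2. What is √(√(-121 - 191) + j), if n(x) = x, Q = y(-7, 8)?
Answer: √(279786 + 5202*I*√78)/51 ≈ 10.406 + 0.8487*I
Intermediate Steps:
Q = -2
D = 29/51 (D = (-27 - 2)/(-57 + 6) = -29/(-51) = -29*(-1/51) = 29/51 ≈ 0.56863)
j = 5486/51 (j = 29/51 - 1*(-107) = 29/51 + 107 = 5486/51 ≈ 107.57)
√(√(-121 - 191) + j) = √(√(-121 - 191) + 5486/51) = √(√(-312) + 5486/51) = √(2*I*√78 + 5486/51) = √(5486/51 + 2*I*√78)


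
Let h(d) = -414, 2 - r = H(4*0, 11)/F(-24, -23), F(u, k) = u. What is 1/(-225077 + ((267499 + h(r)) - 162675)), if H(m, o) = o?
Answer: -1/120667 ≈ -8.2873e-6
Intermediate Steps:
r = 59/24 (r = 2 - 11/(-24) = 2 - 11*(-1)/24 = 2 - 1*(-11/24) = 2 + 11/24 = 59/24 ≈ 2.4583)
1/(-225077 + ((267499 + h(r)) - 162675)) = 1/(-225077 + ((267499 - 414) - 162675)) = 1/(-225077 + (267085 - 162675)) = 1/(-225077 + 104410) = 1/(-120667) = -1/120667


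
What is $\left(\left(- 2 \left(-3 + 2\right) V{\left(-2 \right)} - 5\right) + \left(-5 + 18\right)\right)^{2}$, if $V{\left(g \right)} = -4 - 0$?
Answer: $0$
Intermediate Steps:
$V{\left(g \right)} = -4$ ($V{\left(g \right)} = -4 + 0 = -4$)
$\left(\left(- 2 \left(-3 + 2\right) V{\left(-2 \right)} - 5\right) + \left(-5 + 18\right)\right)^{2} = \left(\left(- 2 \left(-3 + 2\right) \left(-4\right) - 5\right) + \left(-5 + 18\right)\right)^{2} = \left(\left(\left(-2\right) \left(-1\right) \left(-4\right) - 5\right) + 13\right)^{2} = \left(\left(2 \left(-4\right) - 5\right) + 13\right)^{2} = \left(\left(-8 - 5\right) + 13\right)^{2} = \left(-13 + 13\right)^{2} = 0^{2} = 0$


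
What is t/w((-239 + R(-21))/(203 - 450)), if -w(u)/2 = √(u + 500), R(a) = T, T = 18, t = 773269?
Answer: -773269*√180823/19034 ≈ -17275.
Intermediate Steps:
R(a) = 18
w(u) = -2*√(500 + u) (w(u) = -2*√(u + 500) = -2*√(500 + u))
t/w((-239 + R(-21))/(203 - 450)) = 773269/((-2*√(500 + (-239 + 18)/(203 - 450)))) = 773269/((-2*√(500 - 221/(-247)))) = 773269/((-2*√(500 - 221*(-1/247)))) = 773269/((-2*√(500 + 17/19))) = 773269/((-2*√180823/19)) = 773269*(-√180823/19034) = -773269*√180823/19034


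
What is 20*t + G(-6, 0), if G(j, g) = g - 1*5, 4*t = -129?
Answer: -650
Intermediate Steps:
t = -129/4 (t = (1/4)*(-129) = -129/4 ≈ -32.250)
G(j, g) = -5 + g (G(j, g) = g - 5 = -5 + g)
20*t + G(-6, 0) = 20*(-129/4) + (-5 + 0) = -645 - 5 = -650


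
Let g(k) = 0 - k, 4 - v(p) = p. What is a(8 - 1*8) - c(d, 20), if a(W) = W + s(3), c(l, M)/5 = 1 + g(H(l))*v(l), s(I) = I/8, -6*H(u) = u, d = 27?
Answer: 4103/8 ≈ 512.88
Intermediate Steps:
v(p) = 4 - p
H(u) = -u/6
g(k) = -k
s(I) = I/8 (s(I) = I*(⅛) = I/8)
c(l, M) = 5 + 5*l*(4 - l)/6 (c(l, M) = 5*(1 + (-(-1)*l/6)*(4 - l)) = 5*(1 + (l/6)*(4 - l)) = 5*(1 + l*(4 - l)/6) = 5 + 5*l*(4 - l)/6)
a(W) = 3/8 + W (a(W) = W + (⅛)*3 = W + 3/8 = 3/8 + W)
a(8 - 1*8) - c(d, 20) = (3/8 + (8 - 1*8)) - (5 - ⅚*27*(-4 + 27)) = (3/8 + (8 - 8)) - (5 - ⅚*27*23) = (3/8 + 0) - (5 - 1035/2) = 3/8 - 1*(-1025/2) = 3/8 + 1025/2 = 4103/8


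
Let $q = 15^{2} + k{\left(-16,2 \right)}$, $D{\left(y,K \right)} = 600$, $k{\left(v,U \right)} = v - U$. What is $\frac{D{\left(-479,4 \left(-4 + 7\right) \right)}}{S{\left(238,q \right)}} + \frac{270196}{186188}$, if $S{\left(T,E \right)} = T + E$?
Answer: $\frac{130309}{46547} \approx 2.7995$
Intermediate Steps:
$q = 207$ ($q = 15^{2} - 18 = 225 - 18 = 207$)
$S{\left(T,E \right)} = E + T$
$\frac{D{\left(-479,4 \left(-4 + 7\right) \right)}}{S{\left(238,q \right)}} + \frac{270196}{186188} = \frac{600}{207 + 238} + \frac{270196}{186188} = \frac{600}{445} + 270196 \cdot \frac{1}{186188} = 600 \cdot \frac{1}{445} + \frac{67549}{46547} = \frac{120}{89} + \frac{67549}{46547} = \frac{130309}{46547}$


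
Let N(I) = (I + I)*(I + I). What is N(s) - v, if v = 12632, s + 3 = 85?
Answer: 14264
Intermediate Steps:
s = 82 (s = -3 + 85 = 82)
N(I) = 4*I² (N(I) = (2*I)*(2*I) = 4*I²)
N(s) - v = 4*82² - 1*12632 = 4*6724 - 12632 = 26896 - 12632 = 14264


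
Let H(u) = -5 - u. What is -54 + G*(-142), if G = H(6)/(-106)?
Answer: -3643/53 ≈ -68.736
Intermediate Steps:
G = 11/106 (G = (-5 - 1*6)/(-106) = (-5 - 6)*(-1/106) = -11*(-1/106) = 11/106 ≈ 0.10377)
-54 + G*(-142) = -54 + (11/106)*(-142) = -54 - 781/53 = -3643/53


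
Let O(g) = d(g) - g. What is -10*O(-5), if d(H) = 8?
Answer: -130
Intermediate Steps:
O(g) = 8 - g
-10*O(-5) = -10*(8 - 1*(-5)) = -10*(8 + 5) = -10*13 = -130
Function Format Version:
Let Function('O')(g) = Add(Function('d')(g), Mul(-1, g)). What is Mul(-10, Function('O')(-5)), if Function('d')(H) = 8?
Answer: -130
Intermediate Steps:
Function('O')(g) = Add(8, Mul(-1, g))
Mul(-10, Function('O')(-5)) = Mul(-10, Add(8, Mul(-1, -5))) = Mul(-10, Add(8, 5)) = Mul(-10, 13) = -130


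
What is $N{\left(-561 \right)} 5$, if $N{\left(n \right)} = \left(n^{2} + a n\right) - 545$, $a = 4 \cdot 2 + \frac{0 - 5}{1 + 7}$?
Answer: $\frac{12401545}{8} \approx 1.5502 \cdot 10^{6}$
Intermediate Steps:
$a = \frac{59}{8}$ ($a = 8 - \frac{5}{8} = \frac{59}{8} \approx 7.375$)
$N{\left(n \right)} = -545 + n^{2} + \frac{59 n}{8}$ ($N{\left(n \right)} = \left(n^{2} + \frac{59 n}{8}\right) - 545 = -545 + n^{2} + \frac{59 n}{8}$)
$N{\left(-561 \right)} 5 = \left(-545 + \left(-561\right)^{2} + \frac{59}{8} \left(-561\right)\right) 5 = \left(-545 + 314721 - \frac{33099}{8}\right) 5 = \frac{2480309}{8} \cdot 5 = \frac{12401545}{8}$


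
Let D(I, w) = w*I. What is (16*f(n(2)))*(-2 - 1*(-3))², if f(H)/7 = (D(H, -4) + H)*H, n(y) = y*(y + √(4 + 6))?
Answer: -18816 - 5376*√10 ≈ -35816.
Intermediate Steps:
D(I, w) = I*w
n(y) = y*(y + √10)
f(H) = -21*H² (f(H) = 7*((H*(-4) + H)*H) = 7*((-4*H + H)*H) = 7*((-3*H)*H) = 7*(-3*H²) = -21*H²)
(16*f(n(2)))*(-2 - 1*(-3))² = (16*(-21*4*(2 + √10)²))*(-2 - 1*(-3))² = (16*(-21*(4 + 2*√10)²))*(-2 + 3)² = -336*(4 + 2*√10)²*1² = -336*(4 + 2*√10)²*1 = -336*(4 + 2*√10)²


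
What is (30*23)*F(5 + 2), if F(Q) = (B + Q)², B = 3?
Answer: 69000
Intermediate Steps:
F(Q) = (3 + Q)²
(30*23)*F(5 + 2) = (30*23)*(3 + (5 + 2))² = 690*(3 + 7)² = 690*10² = 690*100 = 69000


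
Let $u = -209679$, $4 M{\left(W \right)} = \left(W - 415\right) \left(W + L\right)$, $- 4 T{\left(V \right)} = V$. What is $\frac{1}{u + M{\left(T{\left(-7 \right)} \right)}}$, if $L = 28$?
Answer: $- \frac{64}{13616163} \approx -4.7003 \cdot 10^{-6}$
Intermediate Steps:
$T{\left(V \right)} = - \frac{V}{4}$
$M{\left(W \right)} = \frac{\left(-415 + W\right) \left(28 + W\right)}{4}$ ($M{\left(W \right)} = \frac{\left(W - 415\right) \left(W + 28\right)}{4} = \frac{\left(-415 + W\right) \left(28 + W\right)}{4}$)
$\frac{1}{u + M{\left(T{\left(-7 \right)} \right)}} = \frac{1}{-209679 - \left(2905 - \frac{49}{64} + \frac{387}{4} \left(- \frac{1}{4}\right) \left(-7\right)\right)} = \frac{1}{-209679 - \left(\frac{49189}{16} - \frac{49}{64}\right)} = \frac{1}{-209679 - \frac{196707}{64}} = \frac{1}{- \frac{13616163}{64}} = - \frac{64}{13616163}$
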